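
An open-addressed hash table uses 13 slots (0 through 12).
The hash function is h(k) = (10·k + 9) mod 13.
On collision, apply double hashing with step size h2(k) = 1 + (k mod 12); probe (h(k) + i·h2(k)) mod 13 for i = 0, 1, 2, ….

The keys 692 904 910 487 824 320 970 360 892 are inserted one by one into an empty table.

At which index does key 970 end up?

5

692 hashes to 0; slot 0 is free => place at 0.
904 hashes to 1; slot 1 is free => place at 1.
910 hashes to 9; slot 9 is free => place at 9.
487 hashes to 4; slot 4 is free => place at 4.
824 hashes to 7; slot 7 is free => place at 7.
320 hashes to 11; slot 11 is free => place at 11.
970 hashes to 11, h2=11; 11,9,7 taken => place at 5.
360 hashes to 8; slot 8 is free => place at 8.
892 hashes to 11, h2=5; 11 taken => place at 3.
Table: [692, 904, ., 892, 487, 970, ., 824, 360, 910, ., 320, .]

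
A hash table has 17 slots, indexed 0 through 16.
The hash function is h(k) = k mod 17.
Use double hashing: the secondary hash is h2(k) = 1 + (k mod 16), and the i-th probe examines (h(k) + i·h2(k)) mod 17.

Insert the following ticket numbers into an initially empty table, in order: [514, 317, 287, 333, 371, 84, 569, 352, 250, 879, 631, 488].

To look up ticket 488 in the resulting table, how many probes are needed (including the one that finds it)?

514: h=4 -> slot 4
317: h=11 -> slot 11
287: h=15 -> slot 15
333: h=10 -> slot 10
371: h=14 -> slot 14
84: h=16 -> slot 16
569: h=8 -> slot 8
352: h=12 -> slot 12
250: h=12, h2=11, probe 12,6 -> slot 6
879: h=12, h2=16, probe 12,11,10,9 -> slot 9
631: h=2 -> slot 2
488: h=12, h2=9, probe 12,4,13 -> slot 13
Table: [—, —, 631, —, 514, —, 250, —, 569, 879, 333, 317, 352, 488, 371, 287, 84]
Lookup 488: h=12, h2=9, probe 12,4,13 → found at 13.

3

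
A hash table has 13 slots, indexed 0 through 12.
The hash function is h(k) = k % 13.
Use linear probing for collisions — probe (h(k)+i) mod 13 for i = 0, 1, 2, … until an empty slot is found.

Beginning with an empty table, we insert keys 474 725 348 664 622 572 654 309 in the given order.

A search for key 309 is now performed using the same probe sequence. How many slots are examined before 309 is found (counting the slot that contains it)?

6

474: h=6 => slot 6
725: h=10 => slot 10
348: h=10, probe 10,11 => slot 11
664: h=1 => slot 1
622: h=11, probe 11,12 => slot 12
572: h=0 => slot 0
654: h=4 => slot 4
309: h=10, probe 10,11,12,0,1,2 => slot 2
Table: [572, 664, 309, —, 654, —, 474, —, —, —, 725, 348, 622]
Lookup 309: h=10, probe 10,11,12,0,1,2 → found at 2.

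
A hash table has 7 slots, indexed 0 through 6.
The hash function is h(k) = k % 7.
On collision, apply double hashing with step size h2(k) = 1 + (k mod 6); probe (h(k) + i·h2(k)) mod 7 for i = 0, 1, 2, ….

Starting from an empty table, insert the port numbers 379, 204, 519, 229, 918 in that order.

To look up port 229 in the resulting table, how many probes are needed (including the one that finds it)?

2

379 hashes to 1; slot 1 is free -> place at 1.
204 hashes to 1, h2=1; 1 taken -> place at 2.
519 hashes to 1, h2=4; 1 taken -> place at 5.
229 hashes to 5, h2=2; 5 taken -> place at 0.
918 hashes to 1, h2=1; 1,2 taken -> place at 3.
Table: [229, 379, 204, 918, ∅, 519, ∅]
Lookup 229: h=5, h2=2, probe 5,0 → found at 0.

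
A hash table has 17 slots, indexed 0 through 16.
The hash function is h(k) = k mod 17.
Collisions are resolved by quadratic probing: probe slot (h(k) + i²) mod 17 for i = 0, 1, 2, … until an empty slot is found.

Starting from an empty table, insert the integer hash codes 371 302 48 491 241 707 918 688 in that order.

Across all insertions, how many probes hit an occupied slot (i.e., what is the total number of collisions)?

2

371 hashes to 14; slot 14 is free → place at 14.
302 hashes to 13; slot 13 is free → place at 13.
48 hashes to 14; 14 taken → place at 15.
491 hashes to 15; 15 taken → place at 16.
241 hashes to 3; slot 3 is free → place at 3.
707 hashes to 10; slot 10 is free → place at 10.
918 hashes to 0; slot 0 is free → place at 0.
688 hashes to 8; slot 8 is free → place at 8.
Table: [918, ∅, ∅, 241, ∅, ∅, ∅, ∅, 688, ∅, 707, ∅, ∅, 302, 371, 48, 491]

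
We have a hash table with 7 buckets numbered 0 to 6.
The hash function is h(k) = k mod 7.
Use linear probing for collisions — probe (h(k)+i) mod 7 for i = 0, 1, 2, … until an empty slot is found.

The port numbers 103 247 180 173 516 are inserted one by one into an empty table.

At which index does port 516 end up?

1

103: h=5 → slot 5
247: h=2 → slot 2
180: h=5, probe 5,6 → slot 6
173: h=5, probe 5,6,0 → slot 0
516: h=5, probe 5,6,0,1 → slot 1
Table: [173, 516, 247, _, _, 103, 180]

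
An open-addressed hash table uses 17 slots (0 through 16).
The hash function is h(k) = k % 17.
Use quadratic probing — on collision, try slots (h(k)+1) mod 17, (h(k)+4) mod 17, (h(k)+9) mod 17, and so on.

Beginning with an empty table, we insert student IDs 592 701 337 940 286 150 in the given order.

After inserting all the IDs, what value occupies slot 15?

337

592 hashes to 14; slot 14 is free -> place at 14.
701 hashes to 4; slot 4 is free -> place at 4.
337 hashes to 14; 14 taken -> place at 15.
940 hashes to 5; slot 5 is free -> place at 5.
286 hashes to 14; 14,15 taken -> place at 1.
150 hashes to 14; 14,15,1 taken -> place at 6.
Table: [∅, 286, ∅, ∅, 701, 940, 150, ∅, ∅, ∅, ∅, ∅, ∅, ∅, 592, 337, ∅]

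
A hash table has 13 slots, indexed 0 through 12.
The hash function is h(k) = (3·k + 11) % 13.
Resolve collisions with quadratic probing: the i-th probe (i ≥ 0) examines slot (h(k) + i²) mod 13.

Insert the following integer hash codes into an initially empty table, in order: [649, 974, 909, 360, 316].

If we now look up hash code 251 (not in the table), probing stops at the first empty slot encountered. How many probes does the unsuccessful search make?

2

Insert 649: h=8, slot 8 empty -> index 8.
Insert 974: h=8, slot 8 occupied -> index 9.
Insert 909: h=8, slots 8,9 occupied -> index 12.
Insert 360: h=12, slot 12 occupied -> index 0.
Insert 316: h=10, slot 10 empty -> index 10.
Table: [360, ∅, ∅, ∅, ∅, ∅, ∅, ∅, 649, 974, 316, ∅, 909]
Lookup 251: h=10, probe 10,11 → slot 11 empty, not found.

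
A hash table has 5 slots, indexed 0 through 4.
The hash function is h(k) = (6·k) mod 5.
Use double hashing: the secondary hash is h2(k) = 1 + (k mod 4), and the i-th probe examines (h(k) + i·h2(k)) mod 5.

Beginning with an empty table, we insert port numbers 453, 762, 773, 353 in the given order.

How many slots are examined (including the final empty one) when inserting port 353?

4

453: h=3 => slot 3
762: h=2 => slot 2
773: h=3, h2=2, probe 3,0 => slot 0
353: h=3, h2=2, probe 3,0,2,4 => slot 4
Table: [773, -, 762, 453, 353]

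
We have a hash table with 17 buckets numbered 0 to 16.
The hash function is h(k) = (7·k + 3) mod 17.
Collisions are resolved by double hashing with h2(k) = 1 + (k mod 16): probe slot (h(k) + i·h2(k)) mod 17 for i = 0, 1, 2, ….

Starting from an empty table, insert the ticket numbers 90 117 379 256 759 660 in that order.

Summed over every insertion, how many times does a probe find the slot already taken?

90 hashes to 4; slot 4 is free → place at 4.
117 hashes to 6; slot 6 is free → place at 6.
379 hashes to 4, h2=12; 4 taken → place at 16.
256 hashes to 10; slot 10 is free → place at 10.
759 hashes to 12; slot 12 is free → place at 12.
660 hashes to 16, h2=5; 16,4 taken → place at 9.
Table: [—, —, —, —, 90, —, 117, —, —, 660, 256, —, 759, —, —, —, 379]

3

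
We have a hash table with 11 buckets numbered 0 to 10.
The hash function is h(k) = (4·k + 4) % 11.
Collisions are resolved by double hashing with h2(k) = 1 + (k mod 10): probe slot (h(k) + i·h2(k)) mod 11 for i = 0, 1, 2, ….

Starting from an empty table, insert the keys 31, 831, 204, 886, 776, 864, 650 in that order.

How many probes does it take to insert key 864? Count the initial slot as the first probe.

3

31 hashes to 7; slot 7 is free => place at 7.
831 hashes to 6; slot 6 is free => place at 6.
204 hashes to 6, h2=5; 6 taken => place at 0.
886 hashes to 6, h2=7; 6 taken => place at 2.
776 hashes to 6, h2=7; 6,2 taken => place at 9.
864 hashes to 6, h2=5; 6,0 taken => place at 5.
650 hashes to 8; slot 8 is free => place at 8.
Table: [204, _, 886, _, _, 864, 831, 31, 650, 776, _]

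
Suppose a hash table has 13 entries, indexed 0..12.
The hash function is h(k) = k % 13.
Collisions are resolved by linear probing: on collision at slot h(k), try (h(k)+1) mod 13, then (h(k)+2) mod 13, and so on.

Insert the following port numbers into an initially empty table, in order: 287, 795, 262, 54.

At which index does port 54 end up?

287 hashes to 1; slot 1 is free → place at 1.
795 hashes to 2; slot 2 is free → place at 2.
262 hashes to 2; 2 taken → place at 3.
54 hashes to 2; 2,3 taken → place at 4.
Table: [∅, 287, 795, 262, 54, ∅, ∅, ∅, ∅, ∅, ∅, ∅, ∅]

4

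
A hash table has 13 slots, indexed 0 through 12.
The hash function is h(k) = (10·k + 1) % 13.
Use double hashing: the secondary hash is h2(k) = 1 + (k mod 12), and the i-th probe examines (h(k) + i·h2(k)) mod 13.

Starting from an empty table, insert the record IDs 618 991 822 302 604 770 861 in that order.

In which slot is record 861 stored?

2

618 hashes to 6; slot 6 is free => place at 6.
991 hashes to 5; slot 5 is free => place at 5.
822 hashes to 5, h2=7; 5 taken => place at 12.
302 hashes to 5, h2=3; 5 taken => place at 8.
604 hashes to 9; slot 9 is free => place at 9.
770 hashes to 5, h2=3; 5,8 taken => place at 11.
861 hashes to 5, h2=10; 5 taken => place at 2.
Table: [∅, ∅, 861, ∅, ∅, 991, 618, ∅, 302, 604, ∅, 770, 822]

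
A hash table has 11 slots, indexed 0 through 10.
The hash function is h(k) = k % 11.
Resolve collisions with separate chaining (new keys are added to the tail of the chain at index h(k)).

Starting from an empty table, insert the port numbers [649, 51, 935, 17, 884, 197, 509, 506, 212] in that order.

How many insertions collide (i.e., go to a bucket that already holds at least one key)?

3

649 → bucket 0
51 → bucket 7
935 → bucket 0 (collision)
17 → bucket 6
884 → bucket 4
197 → bucket 10
509 → bucket 3
506 → bucket 0 (collision)
212 → bucket 3 (collision)
Final buckets:
0: 649 -> 935 -> 506
1: .
2: .
3: 509 -> 212
4: 884
5: .
6: 17
7: 51
8: .
9: .
10: 197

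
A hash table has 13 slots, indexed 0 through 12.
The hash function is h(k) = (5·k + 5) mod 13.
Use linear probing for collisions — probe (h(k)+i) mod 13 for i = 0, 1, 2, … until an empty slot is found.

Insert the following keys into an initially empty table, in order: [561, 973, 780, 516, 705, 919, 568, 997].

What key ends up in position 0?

568

Insert 561: h=2, slot 2 empty -> index 2.
Insert 973: h=8, slot 8 empty -> index 8.
Insert 780: h=5, slot 5 empty -> index 5.
Insert 516: h=11, slot 11 empty -> index 11.
Insert 705: h=7, slot 7 empty -> index 7.
Insert 919: h=11, slot 11 occupied -> index 12.
Insert 568: h=11, slots 11,12 occupied -> index 0.
Insert 997: h=11, slots 11,12,0 occupied -> index 1.
Table: [568, 997, 561, ., ., 780, ., 705, 973, ., ., 516, 919]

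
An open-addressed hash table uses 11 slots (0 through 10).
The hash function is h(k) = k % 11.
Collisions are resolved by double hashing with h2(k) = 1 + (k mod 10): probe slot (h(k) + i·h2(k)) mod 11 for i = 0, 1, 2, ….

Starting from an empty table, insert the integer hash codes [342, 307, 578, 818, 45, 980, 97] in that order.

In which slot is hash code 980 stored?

342 hashes to 1; slot 1 is free -> place at 1.
307 hashes to 10; slot 10 is free -> place at 10.
578 hashes to 6; slot 6 is free -> place at 6.
818 hashes to 4; slot 4 is free -> place at 4.
45 hashes to 1, h2=6; 1 taken -> place at 7.
980 hashes to 1, h2=1; 1 taken -> place at 2.
97 hashes to 9; slot 9 is free -> place at 9.
Table: [., 342, 980, ., 818, ., 578, 45, ., 97, 307]

2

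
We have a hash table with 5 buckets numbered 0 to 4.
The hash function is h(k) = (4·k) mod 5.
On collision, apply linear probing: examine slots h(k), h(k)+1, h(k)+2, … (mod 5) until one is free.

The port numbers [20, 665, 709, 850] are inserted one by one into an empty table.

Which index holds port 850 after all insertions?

Insert 20: h=0, slot 0 empty -> index 0.
Insert 665: h=0, slot 0 occupied -> index 1.
Insert 709: h=1, slot 1 occupied -> index 2.
Insert 850: h=0, slots 0,1,2 occupied -> index 3.
Table: [20, 665, 709, 850, —]

3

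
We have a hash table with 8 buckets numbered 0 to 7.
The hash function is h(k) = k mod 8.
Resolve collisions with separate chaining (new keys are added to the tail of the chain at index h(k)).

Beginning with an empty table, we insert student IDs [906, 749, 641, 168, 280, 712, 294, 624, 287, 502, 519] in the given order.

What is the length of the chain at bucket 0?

Insert 906: h=2, bucket 2 empty → new chain.
Insert 749: h=5, bucket 5 empty → new chain.
Insert 641: h=1, bucket 1 empty → new chain.
Insert 168: h=0, bucket 0 empty → new chain.
Insert 280: h=0, bucket 0 nonempty → append to chain.
Insert 712: h=0, bucket 0 nonempty → append to chain.
Insert 294: h=6, bucket 6 empty → new chain.
Insert 624: h=0, bucket 0 nonempty → append to chain.
Insert 287: h=7, bucket 7 empty → new chain.
Insert 502: h=6, bucket 6 nonempty → append to chain.
Insert 519: h=7, bucket 7 nonempty → append to chain.
Final buckets:
0: 168 -> 280 -> 712 -> 624
1: 641
2: 906
3: —
4: —
5: 749
6: 294 -> 502
7: 287 -> 519

4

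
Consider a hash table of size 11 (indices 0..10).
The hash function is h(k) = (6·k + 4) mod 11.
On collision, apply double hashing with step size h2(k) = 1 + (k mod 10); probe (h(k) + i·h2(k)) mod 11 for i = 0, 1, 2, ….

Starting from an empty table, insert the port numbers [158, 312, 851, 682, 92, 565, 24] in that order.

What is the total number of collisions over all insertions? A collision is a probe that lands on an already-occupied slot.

6

158: h=6 → slot 6
312: h=6, h2=3, probe 6,9 → slot 9
851: h=6, h2=2, probe 6,8 → slot 8
682: h=4 → slot 4
92: h=6, h2=3, probe 6,9,1 → slot 1
565: h=6, h2=6, probe 6,1,7 → slot 7
24: h=5 → slot 5
Table: [_, 92, _, _, 682, 24, 158, 565, 851, 312, _]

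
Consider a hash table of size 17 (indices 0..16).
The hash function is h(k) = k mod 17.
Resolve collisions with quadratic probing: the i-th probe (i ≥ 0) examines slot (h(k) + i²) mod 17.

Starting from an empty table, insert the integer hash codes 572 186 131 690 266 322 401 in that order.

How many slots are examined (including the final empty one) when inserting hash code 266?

3

572: h=11 => slot 11
186: h=16 => slot 16
131: h=12 => slot 12
690: h=10 => slot 10
266: h=11, probe 11,12,15 => slot 15
322: h=16, probe 16,0 => slot 0
401: h=10, probe 10,11,14 => slot 14
Table: [322, ∅, ∅, ∅, ∅, ∅, ∅, ∅, ∅, ∅, 690, 572, 131, ∅, 401, 266, 186]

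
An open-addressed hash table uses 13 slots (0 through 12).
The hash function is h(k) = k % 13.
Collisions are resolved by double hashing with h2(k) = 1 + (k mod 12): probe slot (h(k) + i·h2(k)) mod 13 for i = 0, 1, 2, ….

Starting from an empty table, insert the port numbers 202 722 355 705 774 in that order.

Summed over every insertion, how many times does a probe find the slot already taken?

202 hashes to 7; slot 7 is free → place at 7.
722 hashes to 7, h2=3; 7 taken → place at 10.
355 hashes to 4; slot 4 is free → place at 4.
705 hashes to 3; slot 3 is free → place at 3.
774 hashes to 7, h2=7; 7 taken → place at 1.
Table: [-, 774, -, 705, 355, -, -, 202, -, -, 722, -, -]

2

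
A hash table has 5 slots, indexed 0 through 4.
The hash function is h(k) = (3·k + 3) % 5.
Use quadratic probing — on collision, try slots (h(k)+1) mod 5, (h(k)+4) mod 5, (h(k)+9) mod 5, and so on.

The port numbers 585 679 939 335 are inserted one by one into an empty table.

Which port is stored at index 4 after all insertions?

Insert 585: h=3, slot 3 empty => index 3.
Insert 679: h=0, slot 0 empty => index 0.
Insert 939: h=0, slot 0 occupied => index 1.
Insert 335: h=3, slot 3 occupied => index 4.
Table: [679, 939, -, 585, 335]

335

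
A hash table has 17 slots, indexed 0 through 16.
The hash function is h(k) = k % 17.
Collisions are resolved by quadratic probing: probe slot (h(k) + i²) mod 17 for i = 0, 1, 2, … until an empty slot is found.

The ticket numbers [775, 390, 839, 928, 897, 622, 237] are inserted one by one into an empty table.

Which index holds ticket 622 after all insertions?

14

775: h=10 => slot 10
390: h=16 => slot 16
839: h=6 => slot 6
928: h=10, probe 10,11 => slot 11
897: h=13 => slot 13
622: h=10, probe 10,11,14 => slot 14
237: h=16, probe 16,0 => slot 0
Table: [237, _, _, _, _, _, 839, _, _, _, 775, 928, _, 897, 622, _, 390]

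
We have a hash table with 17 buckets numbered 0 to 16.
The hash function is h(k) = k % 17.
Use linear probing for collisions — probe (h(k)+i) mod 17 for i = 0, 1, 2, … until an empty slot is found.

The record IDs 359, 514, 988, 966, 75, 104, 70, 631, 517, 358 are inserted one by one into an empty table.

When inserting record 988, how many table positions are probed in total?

359 hashes to 2; slot 2 is free => place at 2.
514 hashes to 4; slot 4 is free => place at 4.
988 hashes to 2; 2 taken => place at 3.
966 hashes to 14; slot 14 is free => place at 14.
75 hashes to 7; slot 7 is free => place at 7.
104 hashes to 2; 2,3,4 taken => place at 5.
70 hashes to 2; 2,3,4,5 taken => place at 6.
631 hashes to 2; 2,3,4,5,6,7 taken => place at 8.
517 hashes to 7; 7,8 taken => place at 9.
358 hashes to 1; slot 1 is free => place at 1.
Table: [., 358, 359, 988, 514, 104, 70, 75, 631, 517, ., ., ., ., 966, ., .]

2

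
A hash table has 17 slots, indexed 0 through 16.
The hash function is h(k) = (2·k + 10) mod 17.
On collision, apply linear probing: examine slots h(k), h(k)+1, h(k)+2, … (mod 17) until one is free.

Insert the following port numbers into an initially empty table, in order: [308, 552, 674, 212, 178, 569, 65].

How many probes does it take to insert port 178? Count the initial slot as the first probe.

Insert 308: h=14, slot 14 empty => index 14.
Insert 552: h=9, slot 9 empty => index 9.
Insert 674: h=15, slot 15 empty => index 15.
Insert 212: h=9, slot 9 occupied => index 10.
Insert 178: h=9, slots 9,10 occupied => index 11.
Insert 569: h=9, slots 9,10,11 occupied => index 12.
Insert 65: h=4, slot 4 empty => index 4.
Table: [_, _, _, _, 65, _, _, _, _, 552, 212, 178, 569, _, 308, 674, _]

3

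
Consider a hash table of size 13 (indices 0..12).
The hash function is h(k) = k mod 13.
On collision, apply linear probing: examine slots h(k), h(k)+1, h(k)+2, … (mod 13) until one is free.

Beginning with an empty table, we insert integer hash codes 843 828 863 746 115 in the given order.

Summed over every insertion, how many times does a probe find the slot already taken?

Insert 843: h=11, slot 11 empty -> index 11.
Insert 828: h=9, slot 9 empty -> index 9.
Insert 863: h=5, slot 5 empty -> index 5.
Insert 746: h=5, slot 5 occupied -> index 6.
Insert 115: h=11, slot 11 occupied -> index 12.
Table: [∅, ∅, ∅, ∅, ∅, 863, 746, ∅, ∅, 828, ∅, 843, 115]

2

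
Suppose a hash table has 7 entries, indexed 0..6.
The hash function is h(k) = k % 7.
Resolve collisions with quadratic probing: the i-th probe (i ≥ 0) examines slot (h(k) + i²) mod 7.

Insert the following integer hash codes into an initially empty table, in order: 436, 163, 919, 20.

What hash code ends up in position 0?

20

436 hashes to 2; slot 2 is free → place at 2.
163 hashes to 2; 2 taken → place at 3.
919 hashes to 2; 2,3 taken → place at 6.
20 hashes to 6; 6 taken → place at 0.
Table: [20, ., 436, 163, ., ., 919]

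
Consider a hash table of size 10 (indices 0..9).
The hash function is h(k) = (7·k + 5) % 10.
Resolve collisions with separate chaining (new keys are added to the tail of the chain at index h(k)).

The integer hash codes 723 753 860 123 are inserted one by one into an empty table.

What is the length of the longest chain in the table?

723 -> bucket 6
753 -> bucket 6 (collision)
860 -> bucket 5
123 -> bucket 6 (collision)
Final buckets:
0: _
1: _
2: _
3: _
4: _
5: 860
6: 723 -> 753 -> 123
7: _
8: _
9: _

3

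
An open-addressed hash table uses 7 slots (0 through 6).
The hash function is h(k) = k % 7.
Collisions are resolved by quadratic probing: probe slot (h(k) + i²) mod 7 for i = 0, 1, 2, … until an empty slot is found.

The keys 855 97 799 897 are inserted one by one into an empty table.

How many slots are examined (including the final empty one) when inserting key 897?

855: h=1 → slot 1
97: h=6 → slot 6
799: h=1, probe 1,2 → slot 2
897: h=1, probe 1,2,5 → slot 5
Table: [_, 855, 799, _, _, 897, 97]

3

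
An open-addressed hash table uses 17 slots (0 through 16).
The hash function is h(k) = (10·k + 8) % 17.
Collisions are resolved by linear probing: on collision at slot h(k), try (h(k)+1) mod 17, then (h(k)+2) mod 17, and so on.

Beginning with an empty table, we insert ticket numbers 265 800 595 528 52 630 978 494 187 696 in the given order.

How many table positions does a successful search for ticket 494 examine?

5

Insert 265: h=6, slot 6 empty -> index 6.
Insert 800: h=1, slot 1 empty -> index 1.
Insert 595: h=8, slot 8 empty -> index 8.
Insert 528: h=1, slot 1 occupied -> index 2.
Insert 52: h=1, slots 1,2 occupied -> index 3.
Insert 630: h=1, slots 1,2,3 occupied -> index 4.
Insert 978: h=13, slot 13 empty -> index 13.
Insert 494: h=1, slots 1,2,3,4 occupied -> index 5.
Insert 187: h=8, slot 8 occupied -> index 9.
Insert 696: h=15, slot 15 empty -> index 15.
Table: [—, 800, 528, 52, 630, 494, 265, —, 595, 187, —, —, —, 978, —, 696, —]
Lookup 494: h=1, probe 1,2,3,4,5 → found at 5.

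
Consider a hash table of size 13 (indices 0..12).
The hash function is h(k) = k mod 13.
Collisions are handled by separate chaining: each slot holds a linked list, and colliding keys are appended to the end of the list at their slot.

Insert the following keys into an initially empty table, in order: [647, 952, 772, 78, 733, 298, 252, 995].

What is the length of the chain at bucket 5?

3

Insert 647: h=10, bucket 10 empty -> new chain.
Insert 952: h=3, bucket 3 empty -> new chain.
Insert 772: h=5, bucket 5 empty -> new chain.
Insert 78: h=0, bucket 0 empty -> new chain.
Insert 733: h=5, bucket 5 nonempty -> append to chain.
Insert 298: h=12, bucket 12 empty -> new chain.
Insert 252: h=5, bucket 5 nonempty -> append to chain.
Insert 995: h=7, bucket 7 empty -> new chain.
Final buckets:
0: 78
1: .
2: .
3: 952
4: .
5: 772 -> 733 -> 252
6: .
7: 995
8: .
9: .
10: 647
11: .
12: 298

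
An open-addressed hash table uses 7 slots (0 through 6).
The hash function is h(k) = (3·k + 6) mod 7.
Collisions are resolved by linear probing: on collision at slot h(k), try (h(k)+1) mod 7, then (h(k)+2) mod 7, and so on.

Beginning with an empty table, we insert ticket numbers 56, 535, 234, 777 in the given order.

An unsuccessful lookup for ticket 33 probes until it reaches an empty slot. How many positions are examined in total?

4

56: h=6 -> slot 6
535: h=1 -> slot 1
234: h=1, probe 1,2 -> slot 2
777: h=6, probe 6,0 -> slot 0
Table: [777, 535, 234, ∅, ∅, ∅, 56]
Lookup 33: h=0, probe 0,1,2,3 → slot 3 empty, not found.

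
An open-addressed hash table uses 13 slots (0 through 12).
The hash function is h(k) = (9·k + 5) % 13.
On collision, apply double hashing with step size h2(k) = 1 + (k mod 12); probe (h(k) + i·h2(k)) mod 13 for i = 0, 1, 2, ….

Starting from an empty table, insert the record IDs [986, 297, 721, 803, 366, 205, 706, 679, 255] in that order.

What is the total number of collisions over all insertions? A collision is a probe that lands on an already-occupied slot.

5

986: h=0 => slot 0
297: h=0, h2=10, probe 0,10 => slot 10
721: h=7 => slot 7
803: h=4 => slot 4
366: h=10, h2=7, probe 10,4,11 => slot 11
205: h=4, h2=2, probe 4,6 => slot 6
706: h=2 => slot 2
679: h=6, h2=8, probe 6,1 => slot 1
255: h=12 => slot 12
Table: [986, 679, 706, —, 803, —, 205, 721, —, —, 297, 366, 255]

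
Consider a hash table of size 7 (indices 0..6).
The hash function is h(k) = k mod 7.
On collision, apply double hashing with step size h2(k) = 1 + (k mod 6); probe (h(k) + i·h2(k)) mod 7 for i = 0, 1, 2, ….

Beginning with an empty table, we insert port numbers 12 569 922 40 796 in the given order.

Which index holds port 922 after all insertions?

3

12 hashes to 5; slot 5 is free -> place at 5.
569 hashes to 2; slot 2 is free -> place at 2.
922 hashes to 5, h2=5; 5 taken -> place at 3.
40 hashes to 5, h2=5; 5,3 taken -> place at 1.
796 hashes to 5, h2=5; 5,3,1 taken -> place at 6.
Table: [., 40, 569, 922, ., 12, 796]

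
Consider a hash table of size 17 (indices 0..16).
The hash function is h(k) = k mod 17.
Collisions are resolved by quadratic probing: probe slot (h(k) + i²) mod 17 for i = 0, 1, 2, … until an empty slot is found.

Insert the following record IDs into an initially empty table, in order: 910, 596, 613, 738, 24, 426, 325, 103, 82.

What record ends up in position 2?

910: h=9 => slot 9
596: h=1 => slot 1
613: h=1, probe 1,2 => slot 2
738: h=7 => slot 7
24: h=7, probe 7,8 => slot 8
426: h=1, probe 1,2,5 => slot 5
325: h=2, probe 2,3 => slot 3
103: h=1, probe 1,2,5,10 => slot 10
82: h=14 => slot 14
Table: [-, 596, 613, 325, -, 426, -, 738, 24, 910, 103, -, -, -, 82, -, -]

613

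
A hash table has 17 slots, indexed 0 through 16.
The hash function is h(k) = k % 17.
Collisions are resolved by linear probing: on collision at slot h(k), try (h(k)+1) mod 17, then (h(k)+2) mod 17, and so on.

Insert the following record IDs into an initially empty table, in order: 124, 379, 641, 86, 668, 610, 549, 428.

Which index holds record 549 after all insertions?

8

124: h=5 → slot 5
379: h=5, probe 5,6 → slot 6
641: h=12 → slot 12
86: h=1 → slot 1
668: h=5, probe 5,6,7 → slot 7
610: h=15 → slot 15
549: h=5, probe 5,6,7,8 → slot 8
428: h=3 → slot 3
Table: [_, 86, _, 428, _, 124, 379, 668, 549, _, _, _, 641, _, _, 610, _]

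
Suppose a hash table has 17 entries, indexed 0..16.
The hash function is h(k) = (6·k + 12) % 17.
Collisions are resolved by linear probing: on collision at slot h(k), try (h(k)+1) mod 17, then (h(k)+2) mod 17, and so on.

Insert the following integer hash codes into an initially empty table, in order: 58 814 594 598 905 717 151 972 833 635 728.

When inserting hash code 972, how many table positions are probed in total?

3

58: h=3 -> slot 3
814: h=0 -> slot 0
594: h=6 -> slot 6
598: h=13 -> slot 13
905: h=2 -> slot 2
717: h=13, probe 13,14 -> slot 14
151: h=0, probe 0,1 -> slot 1
972: h=13, probe 13,14,15 -> slot 15
833: h=12 -> slot 12
635: h=14, probe 14,15,16 -> slot 16
728: h=11 -> slot 11
Table: [814, 151, 905, 58, ∅, ∅, 594, ∅, ∅, ∅, ∅, 728, 833, 598, 717, 972, 635]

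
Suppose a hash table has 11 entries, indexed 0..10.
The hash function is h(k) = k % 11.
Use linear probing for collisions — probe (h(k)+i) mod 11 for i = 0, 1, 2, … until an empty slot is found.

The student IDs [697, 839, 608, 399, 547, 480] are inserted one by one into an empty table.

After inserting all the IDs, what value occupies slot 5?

608

Insert 697: h=4, slot 4 empty → index 4.
Insert 839: h=3, slot 3 empty → index 3.
Insert 608: h=3, slots 3,4 occupied → index 5.
Insert 399: h=3, slots 3,4,5 occupied → index 6.
Insert 547: h=8, slot 8 empty → index 8.
Insert 480: h=7, slot 7 empty → index 7.
Table: [∅, ∅, ∅, 839, 697, 608, 399, 480, 547, ∅, ∅]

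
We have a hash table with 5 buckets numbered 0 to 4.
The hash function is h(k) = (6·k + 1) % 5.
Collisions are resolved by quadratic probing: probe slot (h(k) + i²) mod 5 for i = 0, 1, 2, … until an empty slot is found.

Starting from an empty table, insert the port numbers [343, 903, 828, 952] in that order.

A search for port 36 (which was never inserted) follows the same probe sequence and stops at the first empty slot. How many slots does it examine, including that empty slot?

3

343: h=4 → slot 4
903: h=4, probe 4,0 → slot 0
828: h=4, probe 4,0,3 → slot 3
952: h=3, probe 3,4,2 → slot 2
Table: [903, —, 952, 828, 343]
Lookup 36: h=2, probe 2,3,1 → slot 1 empty, not found.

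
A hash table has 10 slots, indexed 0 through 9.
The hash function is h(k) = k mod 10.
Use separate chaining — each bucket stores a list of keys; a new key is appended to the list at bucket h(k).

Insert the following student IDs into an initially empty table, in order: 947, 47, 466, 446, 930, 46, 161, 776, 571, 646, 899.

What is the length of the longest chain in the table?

5

947 → bucket 7
47 → bucket 7 (collision)
466 → bucket 6
446 → bucket 6 (collision)
930 → bucket 0
46 → bucket 6 (collision)
161 → bucket 1
776 → bucket 6 (collision)
571 → bucket 1 (collision)
646 → bucket 6 (collision)
899 → bucket 9
Final buckets:
0: 930
1: 161 -> 571
2: .
3: .
4: .
5: .
6: 466 -> 446 -> 46 -> 776 -> 646
7: 947 -> 47
8: .
9: 899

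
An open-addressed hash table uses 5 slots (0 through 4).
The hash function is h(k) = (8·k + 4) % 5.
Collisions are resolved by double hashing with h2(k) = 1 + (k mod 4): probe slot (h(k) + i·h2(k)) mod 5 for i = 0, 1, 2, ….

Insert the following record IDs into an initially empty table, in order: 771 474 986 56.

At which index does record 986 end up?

Insert 771: h=2, slot 2 empty => index 2.
Insert 474: h=1, slot 1 empty => index 1.
Insert 986: h=2, h2=3, slot 2 occupied => index 0.
Insert 56: h=2, h2=1, slot 2 occupied => index 3.
Table: [986, 474, 771, 56, .]

0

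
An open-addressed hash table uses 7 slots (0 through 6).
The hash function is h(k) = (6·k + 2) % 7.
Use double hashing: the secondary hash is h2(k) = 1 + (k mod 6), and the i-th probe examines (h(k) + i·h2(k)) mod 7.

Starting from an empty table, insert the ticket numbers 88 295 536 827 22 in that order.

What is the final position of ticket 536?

4

88: h=5 → slot 5
295: h=1 → slot 1
536: h=5, h2=3, probe 5,1,4 → slot 4
827: h=1, h2=6, probe 1,0 → slot 0
22: h=1, h2=5, probe 1,6 → slot 6
Table: [827, 295, ∅, ∅, 536, 88, 22]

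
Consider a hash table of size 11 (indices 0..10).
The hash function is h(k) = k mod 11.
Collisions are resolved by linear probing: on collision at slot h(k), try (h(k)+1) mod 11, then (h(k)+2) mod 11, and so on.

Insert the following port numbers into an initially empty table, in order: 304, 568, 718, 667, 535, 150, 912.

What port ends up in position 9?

667

304 hashes to 7; slot 7 is free => place at 7.
568 hashes to 7; 7 taken => place at 8.
718 hashes to 3; slot 3 is free => place at 3.
667 hashes to 7; 7,8 taken => place at 9.
535 hashes to 7; 7,8,9 taken => place at 10.
150 hashes to 7; 7,8,9,10 taken => place at 0.
912 hashes to 10; 10,0 taken => place at 1.
Table: [150, 912, ., 718, ., ., ., 304, 568, 667, 535]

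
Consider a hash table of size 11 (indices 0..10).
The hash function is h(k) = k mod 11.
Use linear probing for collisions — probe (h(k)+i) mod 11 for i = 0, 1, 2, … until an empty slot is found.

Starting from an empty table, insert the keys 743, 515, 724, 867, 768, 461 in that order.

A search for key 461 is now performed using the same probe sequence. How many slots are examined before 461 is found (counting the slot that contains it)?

4

Insert 743: h=6, slot 6 empty -> index 6.
Insert 515: h=9, slot 9 empty -> index 9.
Insert 724: h=9, slot 9 occupied -> index 10.
Insert 867: h=9, slots 9,10 occupied -> index 0.
Insert 768: h=9, slots 9,10,0 occupied -> index 1.
Insert 461: h=10, slots 10,0,1 occupied -> index 2.
Table: [867, 768, 461, ∅, ∅, ∅, 743, ∅, ∅, 515, 724]
Lookup 461: h=10, probe 10,0,1,2 → found at 2.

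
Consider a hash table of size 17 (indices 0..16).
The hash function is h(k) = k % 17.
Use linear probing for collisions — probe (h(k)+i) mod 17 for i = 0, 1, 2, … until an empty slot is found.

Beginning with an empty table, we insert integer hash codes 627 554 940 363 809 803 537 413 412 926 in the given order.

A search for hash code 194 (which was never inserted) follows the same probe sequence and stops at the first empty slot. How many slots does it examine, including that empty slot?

Insert 627: h=15, slot 15 empty => index 15.
Insert 554: h=10, slot 10 empty => index 10.
Insert 940: h=5, slot 5 empty => index 5.
Insert 363: h=6, slot 6 empty => index 6.
Insert 809: h=10, slot 10 occupied => index 11.
Insert 803: h=4, slot 4 empty => index 4.
Insert 537: h=10, slots 10,11 occupied => index 12.
Insert 413: h=5, slots 5,6 occupied => index 7.
Insert 412: h=4, slots 4,5,6,7 occupied => index 8.
Insert 926: h=8, slot 8 occupied => index 9.
Table: [-, -, -, -, 803, 940, 363, 413, 412, 926, 554, 809, 537, -, -, 627, -]
Lookup 194: h=7, probe 7,8,9,10,11,12,13 → slot 13 empty, not found.

7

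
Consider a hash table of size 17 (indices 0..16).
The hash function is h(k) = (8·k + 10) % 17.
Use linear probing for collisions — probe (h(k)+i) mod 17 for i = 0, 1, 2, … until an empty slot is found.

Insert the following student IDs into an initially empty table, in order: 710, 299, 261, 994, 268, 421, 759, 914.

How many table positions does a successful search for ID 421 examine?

Insert 710: h=12, slot 12 empty -> index 12.
Insert 299: h=5, slot 5 empty -> index 5.
Insert 261: h=7, slot 7 empty -> index 7.
Insert 994: h=6, slot 6 empty -> index 6.
Insert 268: h=12, slot 12 occupied -> index 13.
Insert 421: h=12, slots 12,13 occupied -> index 14.
Insert 759: h=13, slots 13,14 occupied -> index 15.
Insert 914: h=12, slots 12,13,14,15 occupied -> index 16.
Table: [—, —, —, —, —, 299, 994, 261, —, —, —, —, 710, 268, 421, 759, 914]
Lookup 421: h=12, probe 12,13,14 → found at 14.

3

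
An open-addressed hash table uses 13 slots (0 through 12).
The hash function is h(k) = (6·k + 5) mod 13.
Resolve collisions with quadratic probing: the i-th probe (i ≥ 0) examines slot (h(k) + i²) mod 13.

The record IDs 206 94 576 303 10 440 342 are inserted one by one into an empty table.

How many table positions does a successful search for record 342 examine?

4

206 hashes to 6; slot 6 is free => place at 6.
94 hashes to 10; slot 10 is free => place at 10.
576 hashes to 3; slot 3 is free => place at 3.
303 hashes to 3; 3 taken => place at 4.
10 hashes to 0; slot 0 is free => place at 0.
440 hashes to 6; 6 taken => place at 7.
342 hashes to 3; 3,4,7 taken => place at 12.
Table: [10, ∅, ∅, 576, 303, ∅, 206, 440, ∅, ∅, 94, ∅, 342]
Lookup 342: h=3, probe 3,4,7,12 → found at 12.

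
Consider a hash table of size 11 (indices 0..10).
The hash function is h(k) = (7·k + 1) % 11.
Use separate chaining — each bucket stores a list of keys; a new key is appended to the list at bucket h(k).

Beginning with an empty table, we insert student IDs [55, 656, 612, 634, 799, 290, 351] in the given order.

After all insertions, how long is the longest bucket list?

Insert 55: h=1, bucket 1 empty → new chain.
Insert 656: h=6, bucket 6 empty → new chain.
Insert 612: h=6, bucket 6 nonempty → append to chain.
Insert 634: h=6, bucket 6 nonempty → append to chain.
Insert 799: h=6, bucket 6 nonempty → append to chain.
Insert 290: h=7, bucket 7 empty → new chain.
Insert 351: h=5, bucket 5 empty → new chain.
Final buckets:
0: .
1: 55
2: .
3: .
4: .
5: 351
6: 656 -> 612 -> 634 -> 799
7: 290
8: .
9: .
10: .

4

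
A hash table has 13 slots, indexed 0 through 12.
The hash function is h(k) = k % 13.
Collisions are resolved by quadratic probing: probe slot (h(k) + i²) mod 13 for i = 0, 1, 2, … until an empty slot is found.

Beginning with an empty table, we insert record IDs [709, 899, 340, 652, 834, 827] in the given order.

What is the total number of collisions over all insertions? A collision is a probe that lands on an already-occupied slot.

6

709 hashes to 7; slot 7 is free → place at 7.
899 hashes to 2; slot 2 is free → place at 2.
340 hashes to 2; 2 taken → place at 3.
652 hashes to 2; 2,3 taken → place at 6.
834 hashes to 2; 2,3,6 taken → place at 11.
827 hashes to 8; slot 8 is free → place at 8.
Table: [—, —, 899, 340, —, —, 652, 709, 827, —, —, 834, —]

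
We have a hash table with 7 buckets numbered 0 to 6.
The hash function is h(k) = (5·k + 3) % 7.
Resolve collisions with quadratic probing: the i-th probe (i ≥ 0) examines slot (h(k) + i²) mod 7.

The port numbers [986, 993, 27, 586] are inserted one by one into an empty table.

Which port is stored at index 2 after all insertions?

Insert 986: h=5, slot 5 empty => index 5.
Insert 993: h=5, slot 5 occupied => index 6.
Insert 27: h=5, slots 5,6 occupied => index 2.
Insert 586: h=0, slot 0 empty => index 0.
Table: [586, -, 27, -, -, 986, 993]

27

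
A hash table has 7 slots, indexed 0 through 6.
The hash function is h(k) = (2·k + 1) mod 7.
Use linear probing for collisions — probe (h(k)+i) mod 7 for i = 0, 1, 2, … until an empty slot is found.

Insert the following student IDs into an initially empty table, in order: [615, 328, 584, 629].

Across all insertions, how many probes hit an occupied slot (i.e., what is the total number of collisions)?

5

615: h=6 → slot 6
328: h=6, probe 6,0 → slot 0
584: h=0, probe 0,1 → slot 1
629: h=6, probe 6,0,1,2 → slot 2
Table: [328, 584, 629, -, -, -, 615]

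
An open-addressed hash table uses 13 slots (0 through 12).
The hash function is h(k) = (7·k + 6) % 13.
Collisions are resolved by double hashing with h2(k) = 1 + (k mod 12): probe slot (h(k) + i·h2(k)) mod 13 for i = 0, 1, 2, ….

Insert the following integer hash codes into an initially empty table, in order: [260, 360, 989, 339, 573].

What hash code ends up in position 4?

260: h=6 → slot 6
360: h=4 → slot 4
989: h=0 → slot 0
339: h=0, h2=4, probe 0,4,8 → slot 8
573: h=0, h2=10, probe 0,10 → slot 10
Table: [989, ., ., ., 360, ., 260, ., 339, ., 573, ., .]

360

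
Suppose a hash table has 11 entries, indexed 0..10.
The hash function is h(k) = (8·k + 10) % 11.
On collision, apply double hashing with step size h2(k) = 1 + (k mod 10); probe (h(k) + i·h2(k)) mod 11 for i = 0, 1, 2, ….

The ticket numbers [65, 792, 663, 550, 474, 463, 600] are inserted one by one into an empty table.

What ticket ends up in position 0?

550

65 hashes to 2; slot 2 is free => place at 2.
792 hashes to 10; slot 10 is free => place at 10.
663 hashes to 1; slot 1 is free => place at 1.
550 hashes to 10, h2=1; 10 taken => place at 0.
474 hashes to 7; slot 7 is free => place at 7.
463 hashes to 7, h2=4; 7,0 taken => place at 4.
600 hashes to 3; slot 3 is free => place at 3.
Table: [550, 663, 65, 600, 463, ., ., 474, ., ., 792]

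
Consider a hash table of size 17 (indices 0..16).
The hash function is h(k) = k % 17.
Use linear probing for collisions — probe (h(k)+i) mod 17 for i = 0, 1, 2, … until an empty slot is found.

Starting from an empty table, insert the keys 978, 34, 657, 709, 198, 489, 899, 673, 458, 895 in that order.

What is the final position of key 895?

1

Insert 978: h=9, slot 9 empty → index 9.
Insert 34: h=0, slot 0 empty → index 0.
Insert 657: h=11, slot 11 empty → index 11.
Insert 709: h=12, slot 12 empty → index 12.
Insert 198: h=11, slots 11,12 occupied → index 13.
Insert 489: h=13, slot 13 occupied → index 14.
Insert 899: h=15, slot 15 empty → index 15.
Insert 673: h=10, slot 10 empty → index 10.
Insert 458: h=16, slot 16 empty → index 16.
Insert 895: h=11, slots 11,12,13,14,15,16,0 occupied → index 1.
Table: [34, 895, —, —, —, —, —, —, —, 978, 673, 657, 709, 198, 489, 899, 458]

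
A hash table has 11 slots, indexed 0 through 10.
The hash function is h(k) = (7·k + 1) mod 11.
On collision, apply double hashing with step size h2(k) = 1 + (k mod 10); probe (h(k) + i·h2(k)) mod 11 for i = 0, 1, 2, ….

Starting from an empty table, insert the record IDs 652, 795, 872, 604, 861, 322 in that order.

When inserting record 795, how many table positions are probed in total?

Insert 652: h=0, slot 0 empty → index 0.
Insert 795: h=0, h2=6, slot 0 occupied → index 6.
Insert 872: h=0, h2=3, slot 0 occupied → index 3.
Insert 604: h=5, slot 5 empty → index 5.
Insert 861: h=0, h2=2, slot 0 occupied → index 2.
Insert 322: h=0, h2=3, slots 0,3,6 occupied → index 9.
Table: [652, _, 861, 872, _, 604, 795, _, _, 322, _]

2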